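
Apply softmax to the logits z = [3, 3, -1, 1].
p = [0.4643, 0.4643, 0.0085, 0.0628]

exp(z) = [20.09, 20.09, 0.3679, 2.718]
Sum = 43.26
p = [0.4643, 0.4643, 0.0085, 0.0628]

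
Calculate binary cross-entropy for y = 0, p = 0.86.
L = 1.966

L = -0·log(0.86) - 1·log(0.14) = -log(0.14) = 1.966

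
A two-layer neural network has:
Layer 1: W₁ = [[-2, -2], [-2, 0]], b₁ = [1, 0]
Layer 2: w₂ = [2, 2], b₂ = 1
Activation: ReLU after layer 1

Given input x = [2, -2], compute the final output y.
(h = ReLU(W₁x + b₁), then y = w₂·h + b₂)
y = 3

Layer 1 pre-activation: z₁ = [1, -4]
After ReLU: h = [1, 0]
Layer 2 output: y = 2×1 + 2×0 + 1 = 3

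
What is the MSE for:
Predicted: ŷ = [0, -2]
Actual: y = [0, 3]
MSE = 12.5

MSE = (1/2)((0-0)² + (-2-3)²) = (1/2)(0 + 25) = 12.5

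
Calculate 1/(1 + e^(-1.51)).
0.8191

sigmoid(1.51) = 1/(1 + e^(-1.51)) = 1/(1 + 0.2209) = 0.8191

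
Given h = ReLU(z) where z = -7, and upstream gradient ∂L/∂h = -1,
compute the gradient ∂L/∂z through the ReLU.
∂L/∂z = 0

h = ReLU(-7) = 0
Since z < 0: ∂h/∂z = 0
∂L/∂z = ∂L/∂h · ∂h/∂z = -1 × 0 = 0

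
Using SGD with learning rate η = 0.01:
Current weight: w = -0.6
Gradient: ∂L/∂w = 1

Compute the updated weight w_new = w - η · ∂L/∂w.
w_new = -0.61

w_new = w - η·∂L/∂w = -0.6 - 0.01×(1) = -0.6 - (0.01) = -0.61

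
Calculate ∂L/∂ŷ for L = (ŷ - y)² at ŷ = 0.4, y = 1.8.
∂L/∂ŷ = -2.8

∂L/∂ŷ = 2(ŷ - y) = 2(0.4 - 1.8) = 2(-1.4) = -2.8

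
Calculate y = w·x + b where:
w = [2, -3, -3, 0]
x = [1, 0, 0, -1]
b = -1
y = 1

y = (2)(1) + (-3)(0) + (-3)(0) + (0)(-1) + -1 = 1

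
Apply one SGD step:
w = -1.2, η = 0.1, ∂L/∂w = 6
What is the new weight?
w_new = -1.8

w_new = w - η·∂L/∂w = -1.2 - 0.1×(6) = -1.2 - (0.6) = -1.8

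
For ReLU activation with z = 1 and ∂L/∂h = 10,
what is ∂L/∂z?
∂L/∂z = 10

h = ReLU(1) = 1
Since z > 0: ∂h/∂z = 1
∂L/∂z = ∂L/∂h · ∂h/∂z = 10 × 1 = 10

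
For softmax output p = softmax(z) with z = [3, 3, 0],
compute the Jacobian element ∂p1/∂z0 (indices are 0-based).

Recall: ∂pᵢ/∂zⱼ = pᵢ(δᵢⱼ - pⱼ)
∂p1/∂z0 = -0.238

p = softmax(z) = [0.4879, 0.4879, 0.02429]
p1 = 0.4879, p0 = 0.4879

∂p1/∂z0 = -p1 × p0 = -0.4879 × 0.4879 = -0.238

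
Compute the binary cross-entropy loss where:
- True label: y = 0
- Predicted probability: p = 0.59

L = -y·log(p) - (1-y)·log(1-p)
L = 0.8916

L = -0·log(0.59) - 1·log(0.41) = -log(0.41) = 0.8916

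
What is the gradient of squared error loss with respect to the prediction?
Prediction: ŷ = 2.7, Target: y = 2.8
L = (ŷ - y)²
∂L/∂ŷ = -0.2

∂L/∂ŷ = 2(ŷ - y) = 2(2.7 - 2.8) = 2(-0.1) = -0.2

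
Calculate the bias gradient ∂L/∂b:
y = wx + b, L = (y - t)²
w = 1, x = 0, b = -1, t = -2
∂L/∂b = 2

y = wx + b = (1)(0) + -1 = -1
∂L/∂y = 2(y - t) = 2(-1 - -2) = 2
∂y/∂b = 1
∂L/∂b = ∂L/∂y · ∂y/∂b = 2 × 1 = 2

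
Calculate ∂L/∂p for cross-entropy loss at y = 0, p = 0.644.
∂L/∂p = 2.809

∂L/∂p = -y/p + (1-y)/(1-p) = 0 + 1/0.356 = 2.809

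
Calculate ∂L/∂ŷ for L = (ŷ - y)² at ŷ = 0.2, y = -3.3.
∂L/∂ŷ = 7.0

∂L/∂ŷ = 2(ŷ - y) = 2(0.2 - -3.3) = 2(3.5) = 7.0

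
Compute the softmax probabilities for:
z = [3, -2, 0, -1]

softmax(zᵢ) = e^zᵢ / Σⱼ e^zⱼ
p = [0.9304, 0.0063, 0.0463, 0.017]

exp(z) = [20.09, 0.1353, 1, 0.3679]
Sum = 21.59
p = [0.9304, 0.0063, 0.0463, 0.017]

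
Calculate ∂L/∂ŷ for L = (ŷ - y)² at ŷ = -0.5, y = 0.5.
∂L/∂ŷ = -2.0

∂L/∂ŷ = 2(ŷ - y) = 2(-0.5 - 0.5) = 2(-1.0) = -2.0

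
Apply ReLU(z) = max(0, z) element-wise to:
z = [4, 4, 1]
h = [4, 4, 1]

ReLU applied element-wise: max(0,4)=4, max(0,4)=4, max(0,1)=1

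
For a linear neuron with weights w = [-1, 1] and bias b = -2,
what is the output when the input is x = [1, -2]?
y = -5

y = (-1)(1) + (1)(-2) + -2 = -5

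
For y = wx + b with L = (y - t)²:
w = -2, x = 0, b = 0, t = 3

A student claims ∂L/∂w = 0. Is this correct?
Correct

y = (-2)(0) + 0 = 0
∂L/∂y = 2(y - t) = 2(0 - 3) = -6
∂y/∂w = x = 0
∂L/∂w = -6 × 0 = 0

Claimed value: 0
Correct: The correct gradient is 0.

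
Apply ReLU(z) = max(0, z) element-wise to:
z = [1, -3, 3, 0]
h = [1, 0, 3, 0]

ReLU applied element-wise: max(0,1)=1, max(0,-3)=0, max(0,3)=3, max(0,0)=0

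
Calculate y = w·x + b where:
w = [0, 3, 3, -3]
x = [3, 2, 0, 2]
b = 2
y = 2

y = (0)(3) + (3)(2) + (3)(0) + (-3)(2) + 2 = 2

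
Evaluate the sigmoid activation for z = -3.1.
0.04311

sigmoid(-3.1) = 1/(1 + e^(3.1)) = 1/(1 + 22.2) = 0.04311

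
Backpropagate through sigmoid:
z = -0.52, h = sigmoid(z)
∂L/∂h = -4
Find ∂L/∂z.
∂L/∂z = -0.9353

σ(-0.52) = 0.3729
σ'(-0.52) = σ(-0.52)(1 - σ(-0.52)) = 0.3729 × 0.6271 = 0.2338
∂L/∂z = ∂L/∂h · σ'(z) = -4 × 0.2338 = -0.9353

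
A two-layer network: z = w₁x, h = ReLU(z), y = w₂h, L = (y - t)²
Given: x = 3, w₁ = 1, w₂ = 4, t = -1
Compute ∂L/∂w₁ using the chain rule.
∂L/∂w₁ = 312

Forward pass:
z = w₁x = 1×3 = 3
h = ReLU(3) = 3
y = w₂h = 4×3 = 12

Backward pass:
∂L/∂y = 2(y - t) = 2(12 - -1) = 26
∂y/∂h = w₂ = 4
∂h/∂z = 1 (ReLU derivative)
∂z/∂w₁ = x = 3

∂L/∂w₁ = 26 × 4 × 1 × 3 = 312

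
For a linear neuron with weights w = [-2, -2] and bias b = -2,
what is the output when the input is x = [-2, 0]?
y = 2

y = (-2)(-2) + (-2)(0) + -2 = 2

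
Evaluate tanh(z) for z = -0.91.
-0.7211

tanh(-0.91) = (e^(-0.91) - e^(0.91))/(e^(-0.91) + e^(0.91)) = -0.7211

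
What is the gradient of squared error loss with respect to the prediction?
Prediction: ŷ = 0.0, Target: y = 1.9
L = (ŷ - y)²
∂L/∂ŷ = -3.8

∂L/∂ŷ = 2(ŷ - y) = 2(0.0 - 1.9) = 2(-1.9) = -3.8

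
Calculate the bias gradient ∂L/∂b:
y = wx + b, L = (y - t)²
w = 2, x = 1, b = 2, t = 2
∂L/∂b = 4

y = wx + b = (2)(1) + 2 = 4
∂L/∂y = 2(y - t) = 2(4 - 2) = 4
∂y/∂b = 1
∂L/∂b = ∂L/∂y · ∂y/∂b = 4 × 1 = 4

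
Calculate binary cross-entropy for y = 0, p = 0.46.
L = 0.6162

L = -0·log(0.46) - 1·log(0.54) = -log(0.54) = 0.6162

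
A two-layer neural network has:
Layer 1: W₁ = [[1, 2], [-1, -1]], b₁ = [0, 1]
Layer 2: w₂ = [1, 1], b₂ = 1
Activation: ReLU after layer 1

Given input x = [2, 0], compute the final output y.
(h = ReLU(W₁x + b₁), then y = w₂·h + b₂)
y = 3

Layer 1 pre-activation: z₁ = [2, -1]
After ReLU: h = [2, 0]
Layer 2 output: y = 1×2 + 1×0 + 1 = 3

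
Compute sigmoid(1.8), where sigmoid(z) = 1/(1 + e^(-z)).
0.8581

sigmoid(1.8) = 1/(1 + e^(-1.8)) = 1/(1 + 0.1653) = 0.8581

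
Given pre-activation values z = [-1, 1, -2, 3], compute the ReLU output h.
h = [0, 1, 0, 3]

ReLU applied element-wise: max(0,-1)=0, max(0,1)=1, max(0,-2)=0, max(0,3)=3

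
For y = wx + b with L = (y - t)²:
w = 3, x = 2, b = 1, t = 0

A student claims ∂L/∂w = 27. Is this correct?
Incorrect

y = (3)(2) + 1 = 7
∂L/∂y = 2(y - t) = 2(7 - 0) = 14
∂y/∂w = x = 2
∂L/∂w = 14 × 2 = 28

Claimed value: 27
Incorrect: The correct gradient is 28.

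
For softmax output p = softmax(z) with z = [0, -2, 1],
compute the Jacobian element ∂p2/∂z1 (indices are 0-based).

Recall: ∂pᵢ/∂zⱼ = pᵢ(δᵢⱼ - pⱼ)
∂p2/∂z1 = -0.02477

p = softmax(z) = [0.2595, 0.03512, 0.7054]
p2 = 0.7054, p1 = 0.03512

∂p2/∂z1 = -p2 × p1 = -0.7054 × 0.03512 = -0.02477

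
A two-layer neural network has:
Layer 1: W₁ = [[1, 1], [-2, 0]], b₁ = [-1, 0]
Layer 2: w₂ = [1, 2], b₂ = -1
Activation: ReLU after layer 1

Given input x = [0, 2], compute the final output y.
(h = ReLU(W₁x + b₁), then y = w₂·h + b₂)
y = 0

Layer 1 pre-activation: z₁ = [1, 0]
After ReLU: h = [1, 0]
Layer 2 output: y = 1×1 + 2×0 + -1 = 0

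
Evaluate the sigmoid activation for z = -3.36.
0.03357

sigmoid(-3.36) = 1/(1 + e^(3.36)) = 1/(1 + 28.79) = 0.03357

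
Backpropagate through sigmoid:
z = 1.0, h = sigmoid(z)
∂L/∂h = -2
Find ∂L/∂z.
∂L/∂z = -0.3932

σ(1.0) = 0.7311
σ'(1.0) = σ(1.0)(1 - σ(1.0)) = 0.7311 × 0.2689 = 0.1966
∂L/∂z = ∂L/∂h · σ'(z) = -2 × 0.1966 = -0.3932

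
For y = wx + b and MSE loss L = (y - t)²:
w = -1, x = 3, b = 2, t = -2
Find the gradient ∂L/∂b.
∂L/∂b = 2

y = wx + b = (-1)(3) + 2 = -1
∂L/∂y = 2(y - t) = 2(-1 - -2) = 2
∂y/∂b = 1
∂L/∂b = ∂L/∂y · ∂y/∂b = 2 × 1 = 2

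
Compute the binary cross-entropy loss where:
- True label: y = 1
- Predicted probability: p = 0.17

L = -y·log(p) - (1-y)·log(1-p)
L = 1.772

L = -1·log(0.17) - 0·log(0.83) = -log(0.17) = 1.772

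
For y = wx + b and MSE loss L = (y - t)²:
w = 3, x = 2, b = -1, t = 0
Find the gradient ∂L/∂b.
∂L/∂b = 10

y = wx + b = (3)(2) + -1 = 5
∂L/∂y = 2(y - t) = 2(5 - 0) = 10
∂y/∂b = 1
∂L/∂b = ∂L/∂y · ∂y/∂b = 10 × 1 = 10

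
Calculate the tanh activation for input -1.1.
-0.8005

tanh(-1.1) = (e^(-1.1) - e^(1.1))/(e^(-1.1) + e^(1.1)) = -0.8005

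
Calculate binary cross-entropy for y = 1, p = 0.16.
L = 1.833

L = -1·log(0.16) - 0·log(0.84) = -log(0.16) = 1.833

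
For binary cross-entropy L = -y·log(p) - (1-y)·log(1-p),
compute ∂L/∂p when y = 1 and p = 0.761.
∂L/∂p = -1.314

∂L/∂p = -y/p + (1-y)/(1-p) = -1/0.761 + 0 = -1.314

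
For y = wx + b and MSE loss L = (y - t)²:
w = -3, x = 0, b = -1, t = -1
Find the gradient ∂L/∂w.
∂L/∂w = 0

y = wx + b = (-3)(0) + -1 = -1
∂L/∂y = 2(y - t) = 2(-1 - -1) = 0
∂y/∂w = x = 0
∂L/∂w = ∂L/∂y · ∂y/∂w = 0 × 0 = 0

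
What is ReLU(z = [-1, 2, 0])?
h = [0, 2, 0]

ReLU applied element-wise: max(0,-1)=0, max(0,2)=2, max(0,0)=0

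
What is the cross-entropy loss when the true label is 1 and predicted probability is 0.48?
L = 0.734

L = -1·log(0.48) - 0·log(0.52) = -log(0.48) = 0.734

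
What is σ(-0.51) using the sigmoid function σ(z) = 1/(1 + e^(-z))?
0.3752

sigmoid(-0.51) = 1/(1 + e^(0.51)) = 1/(1 + 1.665) = 0.3752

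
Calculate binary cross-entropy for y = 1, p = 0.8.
L = 0.2231

L = -1·log(0.8) - 0·log(0.2) = -log(0.8) = 0.2231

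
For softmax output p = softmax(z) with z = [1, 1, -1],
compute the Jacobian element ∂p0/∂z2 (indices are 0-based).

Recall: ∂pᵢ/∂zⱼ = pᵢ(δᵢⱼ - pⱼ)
∂p0/∂z2 = -0.02968

p = softmax(z) = [0.4683, 0.4683, 0.06338]
p0 = 0.4683, p2 = 0.06338

∂p0/∂z2 = -p0 × p2 = -0.4683 × 0.06338 = -0.02968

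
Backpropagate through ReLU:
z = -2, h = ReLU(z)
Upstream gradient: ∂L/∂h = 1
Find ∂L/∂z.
∂L/∂z = 0

h = ReLU(-2) = 0
Since z < 0: ∂h/∂z = 0
∂L/∂z = ∂L/∂h · ∂h/∂z = 1 × 0 = 0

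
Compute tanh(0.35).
0.3364

tanh(0.35) = (e^(0.35) - e^(-0.35))/(e^(0.35) + e^(-0.35)) = 0.3364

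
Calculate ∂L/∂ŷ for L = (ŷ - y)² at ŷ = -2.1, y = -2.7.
∂L/∂ŷ = 1.2

∂L/∂ŷ = 2(ŷ - y) = 2(-2.1 - -2.7) = 2(0.6) = 1.2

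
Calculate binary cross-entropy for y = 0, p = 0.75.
L = 1.386

L = -0·log(0.75) - 1·log(0.25) = -log(0.25) = 1.386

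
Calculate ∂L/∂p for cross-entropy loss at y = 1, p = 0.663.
∂L/∂p = -1.508

∂L/∂p = -y/p + (1-y)/(1-p) = -1/0.663 + 0 = -1.508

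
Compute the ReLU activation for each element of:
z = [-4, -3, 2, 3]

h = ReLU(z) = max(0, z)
h = [0, 0, 2, 3]

ReLU applied element-wise: max(0,-4)=0, max(0,-3)=0, max(0,2)=2, max(0,3)=3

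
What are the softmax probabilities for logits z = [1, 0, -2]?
p = [0.7054, 0.2595, 0.0351]

exp(z) = [2.718, 1, 0.1353]
Sum = 3.854
p = [0.7054, 0.2595, 0.0351]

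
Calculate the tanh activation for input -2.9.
-0.994

tanh(-2.9) = (e^(-2.9) - e^(2.9))/(e^(-2.9) + e^(2.9)) = -0.994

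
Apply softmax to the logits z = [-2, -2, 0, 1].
p = [0.0339, 0.0339, 0.2507, 0.6815]

exp(z) = [0.1353, 0.1353, 1, 2.718]
Sum = 3.989
p = [0.0339, 0.0339, 0.2507, 0.6815]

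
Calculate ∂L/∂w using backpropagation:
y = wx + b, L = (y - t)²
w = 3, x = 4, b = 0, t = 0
∂L/∂w = 96

y = wx + b = (3)(4) + 0 = 12
∂L/∂y = 2(y - t) = 2(12 - 0) = 24
∂y/∂w = x = 4
∂L/∂w = ∂L/∂y · ∂y/∂w = 24 × 4 = 96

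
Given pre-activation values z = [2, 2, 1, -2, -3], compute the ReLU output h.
h = [2, 2, 1, 0, 0]

ReLU applied element-wise: max(0,2)=2, max(0,2)=2, max(0,1)=1, max(0,-2)=0, max(0,-3)=0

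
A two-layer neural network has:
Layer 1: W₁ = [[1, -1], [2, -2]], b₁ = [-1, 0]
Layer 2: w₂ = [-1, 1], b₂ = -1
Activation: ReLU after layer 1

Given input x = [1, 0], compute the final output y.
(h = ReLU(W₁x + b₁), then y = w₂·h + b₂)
y = 1

Layer 1 pre-activation: z₁ = [0, 2]
After ReLU: h = [0, 2]
Layer 2 output: y = -1×0 + 1×2 + -1 = 1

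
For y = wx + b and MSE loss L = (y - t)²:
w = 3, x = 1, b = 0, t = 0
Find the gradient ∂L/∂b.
∂L/∂b = 6

y = wx + b = (3)(1) + 0 = 3
∂L/∂y = 2(y - t) = 2(3 - 0) = 6
∂y/∂b = 1
∂L/∂b = ∂L/∂y · ∂y/∂b = 6 × 1 = 6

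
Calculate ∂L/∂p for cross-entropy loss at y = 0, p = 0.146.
∂L/∂p = 1.171

∂L/∂p = -y/p + (1-y)/(1-p) = 0 + 1/0.854 = 1.171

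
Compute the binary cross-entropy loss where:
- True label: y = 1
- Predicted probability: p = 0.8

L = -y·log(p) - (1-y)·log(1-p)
L = 0.2231

L = -1·log(0.8) - 0·log(0.2) = -log(0.8) = 0.2231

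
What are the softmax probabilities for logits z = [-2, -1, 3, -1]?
p = [0.0065, 0.0176, 0.9584, 0.0176]

exp(z) = [0.1353, 0.3679, 20.09, 0.3679]
Sum = 20.96
p = [0.0065, 0.0176, 0.9584, 0.0176]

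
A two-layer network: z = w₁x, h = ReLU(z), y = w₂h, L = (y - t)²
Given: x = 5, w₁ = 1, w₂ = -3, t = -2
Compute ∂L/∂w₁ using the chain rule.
∂L/∂w₁ = 390

Forward pass:
z = w₁x = 1×5 = 5
h = ReLU(5) = 5
y = w₂h = -3×5 = -15

Backward pass:
∂L/∂y = 2(y - t) = 2(-15 - -2) = -26
∂y/∂h = w₂ = -3
∂h/∂z = 1 (ReLU derivative)
∂z/∂w₁ = x = 5

∂L/∂w₁ = -26 × -3 × 1 × 5 = 390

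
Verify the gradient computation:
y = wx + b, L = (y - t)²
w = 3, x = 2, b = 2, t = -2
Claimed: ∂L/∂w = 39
Incorrect

y = (3)(2) + 2 = 8
∂L/∂y = 2(y - t) = 2(8 - -2) = 20
∂y/∂w = x = 2
∂L/∂w = 20 × 2 = 40

Claimed value: 39
Incorrect: The correct gradient is 40.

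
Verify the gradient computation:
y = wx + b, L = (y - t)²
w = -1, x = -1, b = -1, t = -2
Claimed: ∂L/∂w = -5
Incorrect

y = (-1)(-1) + -1 = 0
∂L/∂y = 2(y - t) = 2(0 - -2) = 4
∂y/∂w = x = -1
∂L/∂w = 4 × -1 = -4

Claimed value: -5
Incorrect: The correct gradient is -4.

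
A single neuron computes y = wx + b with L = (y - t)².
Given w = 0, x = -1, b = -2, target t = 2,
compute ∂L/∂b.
∂L/∂b = -8

y = wx + b = (0)(-1) + -2 = -2
∂L/∂y = 2(y - t) = 2(-2 - 2) = -8
∂y/∂b = 1
∂L/∂b = ∂L/∂y · ∂y/∂b = -8 × 1 = -8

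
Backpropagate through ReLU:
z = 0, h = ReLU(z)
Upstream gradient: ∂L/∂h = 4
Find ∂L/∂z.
∂L/∂z = 0

h = ReLU(0) = 0
At z = 0: ∂h/∂z = 0 (by convention)
∂L/∂z = ∂L/∂h · ∂h/∂z = 4 × 0 = 0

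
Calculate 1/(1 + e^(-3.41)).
0.968

sigmoid(3.41) = 1/(1 + e^(-3.41)) = 1/(1 + 0.03304) = 0.968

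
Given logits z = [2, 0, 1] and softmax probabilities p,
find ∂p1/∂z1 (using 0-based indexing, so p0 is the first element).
∂p1/∂z1 = 0.08193

p = softmax(z) = [0.6652, 0.09003, 0.2447]
p1 = 0.09003

∂p1/∂z1 = p1(1 - p1) = 0.09003 × (1 - 0.09003) = 0.08193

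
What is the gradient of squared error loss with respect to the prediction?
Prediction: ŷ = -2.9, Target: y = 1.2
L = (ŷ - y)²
∂L/∂ŷ = -8.2

∂L/∂ŷ = 2(ŷ - y) = 2(-2.9 - 1.2) = 2(-4.1) = -8.2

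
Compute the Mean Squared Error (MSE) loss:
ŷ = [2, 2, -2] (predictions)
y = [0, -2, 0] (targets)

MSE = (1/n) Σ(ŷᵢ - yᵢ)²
MSE = 8

MSE = (1/3)((2-0)² + (2--2)² + (-2-0)²) = (1/3)(4 + 16 + 4) = 8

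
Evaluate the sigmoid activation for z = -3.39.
0.03261

sigmoid(-3.39) = 1/(1 + e^(3.39)) = 1/(1 + 29.67) = 0.03261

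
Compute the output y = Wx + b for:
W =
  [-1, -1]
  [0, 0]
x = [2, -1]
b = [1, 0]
y = [0, 0]

Wx = [-1×2 + -1×-1, 0×2 + 0×-1]
   = [-1, 0]
y = Wx + b = [-1 + 1, 0 + 0] = [0, 0]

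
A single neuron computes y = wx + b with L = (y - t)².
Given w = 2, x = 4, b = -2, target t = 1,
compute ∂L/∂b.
∂L/∂b = 10

y = wx + b = (2)(4) + -2 = 6
∂L/∂y = 2(y - t) = 2(6 - 1) = 10
∂y/∂b = 1
∂L/∂b = ∂L/∂y · ∂y/∂b = 10 × 1 = 10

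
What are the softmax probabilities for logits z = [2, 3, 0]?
p = [0.2595, 0.7054, 0.0351]

exp(z) = [7.389, 20.09, 1]
Sum = 28.47
p = [0.2595, 0.7054, 0.0351]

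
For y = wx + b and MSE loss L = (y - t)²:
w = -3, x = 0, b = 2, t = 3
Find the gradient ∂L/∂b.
∂L/∂b = -2

y = wx + b = (-3)(0) + 2 = 2
∂L/∂y = 2(y - t) = 2(2 - 3) = -2
∂y/∂b = 1
∂L/∂b = ∂L/∂y · ∂y/∂b = -2 × 1 = -2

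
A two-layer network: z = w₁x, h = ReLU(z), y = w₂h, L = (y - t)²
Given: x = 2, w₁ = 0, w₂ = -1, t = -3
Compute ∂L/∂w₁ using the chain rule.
∂L/∂w₁ = 0

Forward pass:
z = w₁x = 0×2 = 0
h = ReLU(0) = 0
y = w₂h = -1×0 = 0

Backward pass:
∂L/∂y = 2(y - t) = 2(0 - -3) = 6
∂y/∂h = w₂ = -1
∂h/∂z = 0 (ReLU derivative)
∂z/∂w₁ = x = 2

∂L/∂w₁ = 6 × -1 × 0 × 2 = 0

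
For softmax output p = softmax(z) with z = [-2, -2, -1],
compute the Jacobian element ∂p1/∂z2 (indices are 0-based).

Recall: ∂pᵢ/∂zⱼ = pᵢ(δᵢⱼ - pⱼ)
∂p1/∂z2 = -0.1221

p = softmax(z) = [0.2119, 0.2119, 0.5761]
p1 = 0.2119, p2 = 0.5761

∂p1/∂z2 = -p1 × p2 = -0.2119 × 0.5761 = -0.1221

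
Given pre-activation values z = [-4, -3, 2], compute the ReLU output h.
h = [0, 0, 2]

ReLU applied element-wise: max(0,-4)=0, max(0,-3)=0, max(0,2)=2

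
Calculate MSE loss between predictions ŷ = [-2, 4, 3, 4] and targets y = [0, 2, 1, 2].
MSE = 4

MSE = (1/4)((-2-0)² + (4-2)² + (3-1)² + (4-2)²) = (1/4)(4 + 4 + 4 + 4) = 4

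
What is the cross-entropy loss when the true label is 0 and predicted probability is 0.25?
L = 0.2877

L = -0·log(0.25) - 1·log(0.75) = -log(0.75) = 0.2877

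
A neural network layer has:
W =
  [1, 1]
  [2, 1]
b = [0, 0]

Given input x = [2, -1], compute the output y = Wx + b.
y = [1, 3]

Wx = [1×2 + 1×-1, 2×2 + 1×-1]
   = [1, 3]
y = Wx + b = [1 + 0, 3 + 0] = [1, 3]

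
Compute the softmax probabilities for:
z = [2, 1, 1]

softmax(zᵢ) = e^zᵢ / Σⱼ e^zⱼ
p = [0.5761, 0.2119, 0.2119]

exp(z) = [7.389, 2.718, 2.718]
Sum = 12.83
p = [0.5761, 0.2119, 0.2119]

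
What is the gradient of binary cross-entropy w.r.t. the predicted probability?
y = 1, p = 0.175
∂L/∂p = -5.714

∂L/∂p = -y/p + (1-y)/(1-p) = -1/0.175 + 0 = -5.714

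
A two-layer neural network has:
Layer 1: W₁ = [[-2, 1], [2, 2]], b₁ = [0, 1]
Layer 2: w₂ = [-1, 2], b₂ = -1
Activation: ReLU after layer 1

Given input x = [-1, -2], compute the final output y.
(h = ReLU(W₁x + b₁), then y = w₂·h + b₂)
y = -1

Layer 1 pre-activation: z₁ = [0, -5]
After ReLU: h = [0, 0]
Layer 2 output: y = -1×0 + 2×0 + -1 = -1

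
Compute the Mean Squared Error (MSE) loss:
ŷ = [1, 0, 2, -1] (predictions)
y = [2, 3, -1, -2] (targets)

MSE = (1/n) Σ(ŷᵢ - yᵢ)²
MSE = 5

MSE = (1/4)((1-2)² + (0-3)² + (2--1)² + (-1--2)²) = (1/4)(1 + 9 + 9 + 1) = 5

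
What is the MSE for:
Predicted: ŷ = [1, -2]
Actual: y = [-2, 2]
MSE = 12.5

MSE = (1/2)((1--2)² + (-2-2)²) = (1/2)(9 + 16) = 12.5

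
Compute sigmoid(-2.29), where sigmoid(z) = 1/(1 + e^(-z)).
0.09195

sigmoid(-2.29) = 1/(1 + e^(2.29)) = 1/(1 + 9.875) = 0.09195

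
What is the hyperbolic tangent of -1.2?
-0.8337

tanh(-1.2) = (e^(-1.2) - e^(1.2))/(e^(-1.2) + e^(1.2)) = -0.8337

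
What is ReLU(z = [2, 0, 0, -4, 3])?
h = [2, 0, 0, 0, 3]

ReLU applied element-wise: max(0,2)=2, max(0,0)=0, max(0,0)=0, max(0,-4)=0, max(0,3)=3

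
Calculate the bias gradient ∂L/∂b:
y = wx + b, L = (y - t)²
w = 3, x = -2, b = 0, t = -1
∂L/∂b = -10

y = wx + b = (3)(-2) + 0 = -6
∂L/∂y = 2(y - t) = 2(-6 - -1) = -10
∂y/∂b = 1
∂L/∂b = ∂L/∂y · ∂y/∂b = -10 × 1 = -10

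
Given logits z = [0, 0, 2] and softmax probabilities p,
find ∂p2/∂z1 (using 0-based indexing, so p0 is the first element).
∂p2/∂z1 = -0.08382

p = softmax(z) = [0.1065, 0.1065, 0.787]
p2 = 0.787, p1 = 0.1065

∂p2/∂z1 = -p2 × p1 = -0.787 × 0.1065 = -0.08382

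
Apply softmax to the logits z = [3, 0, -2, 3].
p = [0.4863, 0.0242, 0.0033, 0.4863]

exp(z) = [20.09, 1, 0.1353, 20.09]
Sum = 41.31
p = [0.4863, 0.0242, 0.0033, 0.4863]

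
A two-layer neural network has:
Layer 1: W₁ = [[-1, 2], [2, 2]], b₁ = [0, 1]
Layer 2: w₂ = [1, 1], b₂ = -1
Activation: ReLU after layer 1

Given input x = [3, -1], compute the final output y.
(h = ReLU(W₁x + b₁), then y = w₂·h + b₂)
y = 4

Layer 1 pre-activation: z₁ = [-5, 5]
After ReLU: h = [0, 5]
Layer 2 output: y = 1×0 + 1×5 + -1 = 4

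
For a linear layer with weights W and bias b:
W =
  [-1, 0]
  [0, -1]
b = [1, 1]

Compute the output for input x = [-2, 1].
y = [3, 0]

Wx = [-1×-2 + 0×1, 0×-2 + -1×1]
   = [2, -1]
y = Wx + b = [2 + 1, -1 + 1] = [3, 0]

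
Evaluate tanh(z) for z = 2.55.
0.9879

tanh(2.55) = (e^(2.55) - e^(-2.55))/(e^(2.55) + e^(-2.55)) = 0.9879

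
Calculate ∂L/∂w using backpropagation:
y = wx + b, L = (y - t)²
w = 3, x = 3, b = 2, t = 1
∂L/∂w = 60

y = wx + b = (3)(3) + 2 = 11
∂L/∂y = 2(y - t) = 2(11 - 1) = 20
∂y/∂w = x = 3
∂L/∂w = ∂L/∂y · ∂y/∂w = 20 × 3 = 60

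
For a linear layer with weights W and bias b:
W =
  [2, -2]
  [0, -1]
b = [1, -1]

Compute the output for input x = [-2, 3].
y = [-9, -4]

Wx = [2×-2 + -2×3, 0×-2 + -1×3]
   = [-10, -3]
y = Wx + b = [-10 + 1, -3 + -1] = [-9, -4]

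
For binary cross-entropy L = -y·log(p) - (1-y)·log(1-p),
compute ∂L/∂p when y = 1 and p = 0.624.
∂L/∂p = -1.603

∂L/∂p = -y/p + (1-y)/(1-p) = -1/0.624 + 0 = -1.603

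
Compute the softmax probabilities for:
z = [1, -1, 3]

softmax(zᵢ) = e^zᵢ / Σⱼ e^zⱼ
p = [0.1173, 0.0159, 0.8668]

exp(z) = [2.718, 0.3679, 20.09]
Sum = 23.17
p = [0.1173, 0.0159, 0.8668]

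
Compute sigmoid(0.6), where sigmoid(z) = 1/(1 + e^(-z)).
0.6457

sigmoid(0.6) = 1/(1 + e^(-0.6)) = 1/(1 + 0.5488) = 0.6457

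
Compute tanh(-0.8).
-0.664

tanh(-0.8) = (e^(-0.8) - e^(0.8))/(e^(-0.8) + e^(0.8)) = -0.664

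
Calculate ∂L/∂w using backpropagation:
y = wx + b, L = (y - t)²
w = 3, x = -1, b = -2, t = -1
∂L/∂w = 8

y = wx + b = (3)(-1) + -2 = -5
∂L/∂y = 2(y - t) = 2(-5 - -1) = -8
∂y/∂w = x = -1
∂L/∂w = ∂L/∂y · ∂y/∂w = -8 × -1 = 8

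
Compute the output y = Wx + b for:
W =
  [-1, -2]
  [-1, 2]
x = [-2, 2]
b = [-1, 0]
y = [-3, 6]

Wx = [-1×-2 + -2×2, -1×-2 + 2×2]
   = [-2, 6]
y = Wx + b = [-2 + -1, 6 + 0] = [-3, 6]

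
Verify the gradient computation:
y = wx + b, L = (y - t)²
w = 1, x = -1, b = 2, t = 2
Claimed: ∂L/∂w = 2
Correct

y = (1)(-1) + 2 = 1
∂L/∂y = 2(y - t) = 2(1 - 2) = -2
∂y/∂w = x = -1
∂L/∂w = -2 × -1 = 2

Claimed value: 2
Correct: The correct gradient is 2.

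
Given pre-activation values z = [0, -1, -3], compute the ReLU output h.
h = [0, 0, 0]

ReLU applied element-wise: max(0,0)=0, max(0,-1)=0, max(0,-3)=0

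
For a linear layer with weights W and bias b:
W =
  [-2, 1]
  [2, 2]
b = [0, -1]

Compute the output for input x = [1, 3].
y = [1, 7]

Wx = [-2×1 + 1×3, 2×1 + 2×3]
   = [1, 8]
y = Wx + b = [1 + 0, 8 + -1] = [1, 7]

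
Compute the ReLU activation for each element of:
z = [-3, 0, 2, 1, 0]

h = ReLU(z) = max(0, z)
h = [0, 0, 2, 1, 0]

ReLU applied element-wise: max(0,-3)=0, max(0,0)=0, max(0,2)=2, max(0,1)=1, max(0,0)=0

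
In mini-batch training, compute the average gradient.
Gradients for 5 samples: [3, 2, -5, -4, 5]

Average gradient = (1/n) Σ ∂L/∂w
Average gradient = 0.2

Average = (1/5)(3 + 2 + -5 + -4 + 5) = 1/5 = 0.2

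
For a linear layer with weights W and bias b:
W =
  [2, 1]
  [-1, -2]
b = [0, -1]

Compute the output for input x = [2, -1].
y = [3, -1]

Wx = [2×2 + 1×-1, -1×2 + -2×-1]
   = [3, 0]
y = Wx + b = [3 + 0, 0 + -1] = [3, -1]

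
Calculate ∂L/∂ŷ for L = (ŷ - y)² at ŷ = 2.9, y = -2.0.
∂L/∂ŷ = 9.8

∂L/∂ŷ = 2(ŷ - y) = 2(2.9 - -2.0) = 2(4.9) = 9.8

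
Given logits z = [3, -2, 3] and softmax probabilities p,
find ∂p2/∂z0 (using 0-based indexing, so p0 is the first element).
∂p2/∂z0 = -0.2483

p = softmax(z) = [0.4983, 0.003358, 0.4983]
p2 = 0.4983, p0 = 0.4983

∂p2/∂z0 = -p2 × p0 = -0.4983 × 0.4983 = -0.2483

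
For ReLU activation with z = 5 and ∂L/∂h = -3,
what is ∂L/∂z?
∂L/∂z = -3

h = ReLU(5) = 5
Since z > 0: ∂h/∂z = 1
∂L/∂z = ∂L/∂h · ∂h/∂z = -3 × 1 = -3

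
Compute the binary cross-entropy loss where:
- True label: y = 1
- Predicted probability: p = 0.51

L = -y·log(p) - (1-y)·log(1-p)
L = 0.6733

L = -1·log(0.51) - 0·log(0.49) = -log(0.51) = 0.6733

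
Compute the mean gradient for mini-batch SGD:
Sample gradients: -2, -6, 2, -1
Average gradient = -1.75

Average = (1/4)(-2 + -6 + 2 + -1) = -7/4 = -1.75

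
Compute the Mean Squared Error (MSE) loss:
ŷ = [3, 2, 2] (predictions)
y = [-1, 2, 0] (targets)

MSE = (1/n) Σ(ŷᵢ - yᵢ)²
MSE = 6.667

MSE = (1/3)((3--1)² + (2-2)² + (2-0)²) = (1/3)(16 + 0 + 4) = 6.667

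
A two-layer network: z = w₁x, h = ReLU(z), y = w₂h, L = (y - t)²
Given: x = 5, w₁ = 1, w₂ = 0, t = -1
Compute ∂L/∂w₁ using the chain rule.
∂L/∂w₁ = 0

Forward pass:
z = w₁x = 1×5 = 5
h = ReLU(5) = 5
y = w₂h = 0×5 = 0

Backward pass:
∂L/∂y = 2(y - t) = 2(0 - -1) = 2
∂y/∂h = w₂ = 0
∂h/∂z = 1 (ReLU derivative)
∂z/∂w₁ = x = 5

∂L/∂w₁ = 2 × 0 × 1 × 5 = 0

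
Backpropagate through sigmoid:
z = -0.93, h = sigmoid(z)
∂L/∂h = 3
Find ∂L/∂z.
∂L/∂z = 0.6086

σ(-0.93) = 0.2829
σ'(-0.93) = σ(-0.93)(1 - σ(-0.93)) = 0.2829 × 0.7171 = 0.2029
∂L/∂z = ∂L/∂h · σ'(z) = 3 × 0.2029 = 0.6086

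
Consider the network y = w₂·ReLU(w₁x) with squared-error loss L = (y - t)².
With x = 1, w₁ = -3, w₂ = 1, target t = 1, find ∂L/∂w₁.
∂L/∂w₁ = 0

Forward pass:
z = w₁x = -3×1 = -3
h = ReLU(-3) = 0
y = w₂h = 1×0 = 0

Backward pass:
∂L/∂y = 2(y - t) = 2(0 - 1) = -2
∂y/∂h = w₂ = 1
∂h/∂z = 0 (ReLU derivative)
∂z/∂w₁ = x = 1

∂L/∂w₁ = -2 × 1 × 0 × 1 = 0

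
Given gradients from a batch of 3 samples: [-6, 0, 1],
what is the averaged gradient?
Average gradient = -1.667

Average = (1/3)(-6 + 0 + 1) = -5/3 = -1.667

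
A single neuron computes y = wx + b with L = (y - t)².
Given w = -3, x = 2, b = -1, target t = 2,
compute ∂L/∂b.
∂L/∂b = -18

y = wx + b = (-3)(2) + -1 = -7
∂L/∂y = 2(y - t) = 2(-7 - 2) = -18
∂y/∂b = 1
∂L/∂b = ∂L/∂y · ∂y/∂b = -18 × 1 = -18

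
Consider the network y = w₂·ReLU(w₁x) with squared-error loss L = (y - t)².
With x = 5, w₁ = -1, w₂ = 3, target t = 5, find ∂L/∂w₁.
∂L/∂w₁ = 0

Forward pass:
z = w₁x = -1×5 = -5
h = ReLU(-5) = 0
y = w₂h = 3×0 = 0

Backward pass:
∂L/∂y = 2(y - t) = 2(0 - 5) = -10
∂y/∂h = w₂ = 3
∂h/∂z = 0 (ReLU derivative)
∂z/∂w₁ = x = 5

∂L/∂w₁ = -10 × 3 × 0 × 5 = 0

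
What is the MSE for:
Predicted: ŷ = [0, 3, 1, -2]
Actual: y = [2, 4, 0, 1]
MSE = 3.75

MSE = (1/4)((0-2)² + (3-4)² + (1-0)² + (-2-1)²) = (1/4)(4 + 1 + 1 + 9) = 3.75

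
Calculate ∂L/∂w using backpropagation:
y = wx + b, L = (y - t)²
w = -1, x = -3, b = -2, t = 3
∂L/∂w = 12

y = wx + b = (-1)(-3) + -2 = 1
∂L/∂y = 2(y - t) = 2(1 - 3) = -4
∂y/∂w = x = -3
∂L/∂w = ∂L/∂y · ∂y/∂w = -4 × -3 = 12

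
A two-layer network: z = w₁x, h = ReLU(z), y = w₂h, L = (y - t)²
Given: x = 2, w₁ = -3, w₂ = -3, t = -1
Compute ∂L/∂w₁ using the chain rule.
∂L/∂w₁ = 0

Forward pass:
z = w₁x = -3×2 = -6
h = ReLU(-6) = 0
y = w₂h = -3×0 = 0

Backward pass:
∂L/∂y = 2(y - t) = 2(0 - -1) = 2
∂y/∂h = w₂ = -3
∂h/∂z = 0 (ReLU derivative)
∂z/∂w₁ = x = 2

∂L/∂w₁ = 2 × -3 × 0 × 2 = 0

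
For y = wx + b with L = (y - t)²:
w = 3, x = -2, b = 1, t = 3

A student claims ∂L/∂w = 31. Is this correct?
Incorrect

y = (3)(-2) + 1 = -5
∂L/∂y = 2(y - t) = 2(-5 - 3) = -16
∂y/∂w = x = -2
∂L/∂w = -16 × -2 = 32

Claimed value: 31
Incorrect: The correct gradient is 32.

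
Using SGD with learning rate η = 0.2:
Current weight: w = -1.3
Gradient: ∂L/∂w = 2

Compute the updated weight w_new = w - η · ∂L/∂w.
w_new = -1.7

w_new = w - η·∂L/∂w = -1.3 - 0.2×(2) = -1.3 - (0.4) = -1.7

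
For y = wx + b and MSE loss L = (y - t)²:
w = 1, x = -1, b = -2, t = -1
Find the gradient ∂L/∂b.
∂L/∂b = -4

y = wx + b = (1)(-1) + -2 = -3
∂L/∂y = 2(y - t) = 2(-3 - -1) = -4
∂y/∂b = 1
∂L/∂b = ∂L/∂y · ∂y/∂b = -4 × 1 = -4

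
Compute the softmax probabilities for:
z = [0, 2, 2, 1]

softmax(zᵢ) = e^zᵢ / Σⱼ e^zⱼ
p = [0.0541, 0.3995, 0.3995, 0.147]

exp(z) = [1, 7.389, 7.389, 2.718]
Sum = 18.5
p = [0.0541, 0.3995, 0.3995, 0.147]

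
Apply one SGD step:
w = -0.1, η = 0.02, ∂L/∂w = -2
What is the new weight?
w_new = -0.06

w_new = w - η·∂L/∂w = -0.1 - 0.02×(-2) = -0.1 - (-0.04) = -0.06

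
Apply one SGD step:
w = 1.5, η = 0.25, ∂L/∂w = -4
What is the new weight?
w_new = 2.5

w_new = w - η·∂L/∂w = 1.5 - 0.25×(-4) = 1.5 - (-1) = 2.5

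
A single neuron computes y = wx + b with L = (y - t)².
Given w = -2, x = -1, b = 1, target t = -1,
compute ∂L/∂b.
∂L/∂b = 8

y = wx + b = (-2)(-1) + 1 = 3
∂L/∂y = 2(y - t) = 2(3 - -1) = 8
∂y/∂b = 1
∂L/∂b = ∂L/∂y · ∂y/∂b = 8 × 1 = 8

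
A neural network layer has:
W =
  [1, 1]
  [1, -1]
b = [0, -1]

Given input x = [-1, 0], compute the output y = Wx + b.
y = [-1, -2]

Wx = [1×-1 + 1×0, 1×-1 + -1×0]
   = [-1, -1]
y = Wx + b = [-1 + 0, -1 + -1] = [-1, -2]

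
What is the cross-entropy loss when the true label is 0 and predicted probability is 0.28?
L = 0.3285

L = -0·log(0.28) - 1·log(0.72) = -log(0.72) = 0.3285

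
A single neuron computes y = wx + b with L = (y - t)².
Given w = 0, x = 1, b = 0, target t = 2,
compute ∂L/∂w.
∂L/∂w = -4

y = wx + b = (0)(1) + 0 = 0
∂L/∂y = 2(y - t) = 2(0 - 2) = -4
∂y/∂w = x = 1
∂L/∂w = ∂L/∂y · ∂y/∂w = -4 × 1 = -4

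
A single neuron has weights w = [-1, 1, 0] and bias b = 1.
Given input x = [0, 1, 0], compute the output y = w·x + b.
y = 2

y = (-1)(0) + (1)(1) + (0)(0) + 1 = 2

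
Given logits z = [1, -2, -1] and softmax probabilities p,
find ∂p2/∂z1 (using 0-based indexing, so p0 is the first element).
∂p2/∂z1 = -0.004797

p = softmax(z) = [0.8438, 0.04201, 0.1142]
p2 = 0.1142, p1 = 0.04201

∂p2/∂z1 = -p2 × p1 = -0.1142 × 0.04201 = -0.004797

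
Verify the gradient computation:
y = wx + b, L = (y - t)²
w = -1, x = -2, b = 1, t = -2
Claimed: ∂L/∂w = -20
Correct

y = (-1)(-2) + 1 = 3
∂L/∂y = 2(y - t) = 2(3 - -2) = 10
∂y/∂w = x = -2
∂L/∂w = 10 × -2 = -20

Claimed value: -20
Correct: The correct gradient is -20.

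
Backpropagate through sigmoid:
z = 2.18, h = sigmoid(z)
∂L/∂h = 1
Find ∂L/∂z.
∂L/∂z = 0.09125

σ(2.18) = 0.8984
σ'(2.18) = σ(2.18)(1 - σ(2.18)) = 0.8984 × 0.1016 = 0.09125
∂L/∂z = ∂L/∂h · σ'(z) = 1 × 0.09125 = 0.09125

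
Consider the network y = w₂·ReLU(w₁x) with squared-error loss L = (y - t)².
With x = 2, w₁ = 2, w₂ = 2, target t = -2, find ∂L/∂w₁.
∂L/∂w₁ = 80

Forward pass:
z = w₁x = 2×2 = 4
h = ReLU(4) = 4
y = w₂h = 2×4 = 8

Backward pass:
∂L/∂y = 2(y - t) = 2(8 - -2) = 20
∂y/∂h = w₂ = 2
∂h/∂z = 1 (ReLU derivative)
∂z/∂w₁ = x = 2

∂L/∂w₁ = 20 × 2 × 1 × 2 = 80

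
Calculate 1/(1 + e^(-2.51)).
0.9248

sigmoid(2.51) = 1/(1 + e^(-2.51)) = 1/(1 + 0.08127) = 0.9248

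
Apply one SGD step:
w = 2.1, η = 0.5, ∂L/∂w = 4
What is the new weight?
w_new = 0.1

w_new = w - η·∂L/∂w = 2.1 - 0.5×(4) = 2.1 - (2) = 0.1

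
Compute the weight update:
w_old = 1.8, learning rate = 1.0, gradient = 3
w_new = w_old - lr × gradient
w_new = -1.2

w_new = w - η·∂L/∂w = 1.8 - 1.0×(3) = 1.8 - (3) = -1.2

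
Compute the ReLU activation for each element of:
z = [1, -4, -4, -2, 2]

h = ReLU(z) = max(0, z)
h = [1, 0, 0, 0, 2]

ReLU applied element-wise: max(0,1)=1, max(0,-4)=0, max(0,-4)=0, max(0,-2)=0, max(0,2)=2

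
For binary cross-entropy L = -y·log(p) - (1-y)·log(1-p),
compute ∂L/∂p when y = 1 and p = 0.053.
∂L/∂p = -18.87

∂L/∂p = -y/p + (1-y)/(1-p) = -1/0.053 + 0 = -18.87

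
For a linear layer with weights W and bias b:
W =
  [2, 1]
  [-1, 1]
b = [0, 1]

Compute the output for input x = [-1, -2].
y = [-4, 0]

Wx = [2×-1 + 1×-2, -1×-1 + 1×-2]
   = [-4, -1]
y = Wx + b = [-4 + 0, -1 + 1] = [-4, 0]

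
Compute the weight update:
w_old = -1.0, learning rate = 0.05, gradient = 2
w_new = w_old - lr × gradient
w_new = -1.1

w_new = w - η·∂L/∂w = -1.0 - 0.05×(2) = -1.0 - (0.1) = -1.1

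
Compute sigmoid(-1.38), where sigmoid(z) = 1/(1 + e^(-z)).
0.201

sigmoid(-1.38) = 1/(1 + e^(1.38)) = 1/(1 + 3.975) = 0.201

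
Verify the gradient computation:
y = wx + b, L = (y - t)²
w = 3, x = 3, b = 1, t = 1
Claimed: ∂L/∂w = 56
Incorrect

y = (3)(3) + 1 = 10
∂L/∂y = 2(y - t) = 2(10 - 1) = 18
∂y/∂w = x = 3
∂L/∂w = 18 × 3 = 54

Claimed value: 56
Incorrect: The correct gradient is 54.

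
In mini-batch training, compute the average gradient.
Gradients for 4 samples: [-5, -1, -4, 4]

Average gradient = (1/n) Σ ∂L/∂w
Average gradient = -1.5

Average = (1/4)(-5 + -1 + -4 + 4) = -6/4 = -1.5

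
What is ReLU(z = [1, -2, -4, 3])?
h = [1, 0, 0, 3]

ReLU applied element-wise: max(0,1)=1, max(0,-2)=0, max(0,-4)=0, max(0,3)=3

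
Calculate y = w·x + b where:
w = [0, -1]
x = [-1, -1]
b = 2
y = 3

y = (0)(-1) + (-1)(-1) + 2 = 3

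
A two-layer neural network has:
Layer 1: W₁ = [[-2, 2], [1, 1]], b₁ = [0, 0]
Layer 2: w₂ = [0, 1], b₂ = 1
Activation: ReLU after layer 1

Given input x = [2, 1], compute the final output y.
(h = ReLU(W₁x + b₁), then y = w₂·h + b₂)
y = 4

Layer 1 pre-activation: z₁ = [-2, 3]
After ReLU: h = [0, 3]
Layer 2 output: y = 0×0 + 1×3 + 1 = 4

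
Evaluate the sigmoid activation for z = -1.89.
0.1312

sigmoid(-1.89) = 1/(1 + e^(1.89)) = 1/(1 + 6.619) = 0.1312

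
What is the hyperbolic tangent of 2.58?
0.9886

tanh(2.58) = (e^(2.58) - e^(-2.58))/(e^(2.58) + e^(-2.58)) = 0.9886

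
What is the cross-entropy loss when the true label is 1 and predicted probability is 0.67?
L = 0.4005

L = -1·log(0.67) - 0·log(0.33) = -log(0.67) = 0.4005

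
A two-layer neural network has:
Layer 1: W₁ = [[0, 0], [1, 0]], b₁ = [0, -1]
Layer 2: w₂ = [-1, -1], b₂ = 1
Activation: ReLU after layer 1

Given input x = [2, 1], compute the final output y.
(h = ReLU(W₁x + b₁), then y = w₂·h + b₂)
y = 0

Layer 1 pre-activation: z₁ = [0, 1]
After ReLU: h = [0, 1]
Layer 2 output: y = -1×0 + -1×1 + 1 = 0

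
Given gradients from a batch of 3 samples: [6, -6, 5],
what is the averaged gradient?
Average gradient = 1.667

Average = (1/3)(6 + -6 + 5) = 5/3 = 1.667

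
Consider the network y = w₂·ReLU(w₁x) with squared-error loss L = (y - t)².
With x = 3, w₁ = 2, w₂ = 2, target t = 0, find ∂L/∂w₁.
∂L/∂w₁ = 144

Forward pass:
z = w₁x = 2×3 = 6
h = ReLU(6) = 6
y = w₂h = 2×6 = 12

Backward pass:
∂L/∂y = 2(y - t) = 2(12 - 0) = 24
∂y/∂h = w₂ = 2
∂h/∂z = 1 (ReLU derivative)
∂z/∂w₁ = x = 3

∂L/∂w₁ = 24 × 2 × 1 × 3 = 144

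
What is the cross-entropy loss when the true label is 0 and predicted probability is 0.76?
L = 1.427

L = -0·log(0.76) - 1·log(0.24) = -log(0.24) = 1.427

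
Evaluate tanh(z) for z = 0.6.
0.537

tanh(0.6) = (e^(0.6) - e^(-0.6))/(e^(0.6) + e^(-0.6)) = 0.537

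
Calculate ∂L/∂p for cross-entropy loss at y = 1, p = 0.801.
∂L/∂p = -1.248

∂L/∂p = -y/p + (1-y)/(1-p) = -1/0.801 + 0 = -1.248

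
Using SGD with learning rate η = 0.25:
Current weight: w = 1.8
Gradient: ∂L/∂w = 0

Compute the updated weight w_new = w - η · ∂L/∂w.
w_new = 1.8

w_new = w - η·∂L/∂w = 1.8 - 0.25×(0) = 1.8 - (0) = 1.8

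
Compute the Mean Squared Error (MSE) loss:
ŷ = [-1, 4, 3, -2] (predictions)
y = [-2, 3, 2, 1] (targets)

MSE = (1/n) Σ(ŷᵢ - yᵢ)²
MSE = 3

MSE = (1/4)((-1--2)² + (4-3)² + (3-2)² + (-2-1)²) = (1/4)(1 + 1 + 1 + 9) = 3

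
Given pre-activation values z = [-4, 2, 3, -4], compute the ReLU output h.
h = [0, 2, 3, 0]

ReLU applied element-wise: max(0,-4)=0, max(0,2)=2, max(0,3)=3, max(0,-4)=0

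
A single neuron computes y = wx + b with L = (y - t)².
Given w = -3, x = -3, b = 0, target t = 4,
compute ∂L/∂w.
∂L/∂w = -30

y = wx + b = (-3)(-3) + 0 = 9
∂L/∂y = 2(y - t) = 2(9 - 4) = 10
∂y/∂w = x = -3
∂L/∂w = ∂L/∂y · ∂y/∂w = 10 × -3 = -30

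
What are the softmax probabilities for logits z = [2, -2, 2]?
p = [0.4955, 0.0091, 0.4955]

exp(z) = [7.389, 0.1353, 7.389]
Sum = 14.91
p = [0.4955, 0.0091, 0.4955]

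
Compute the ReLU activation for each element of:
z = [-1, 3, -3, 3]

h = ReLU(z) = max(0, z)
h = [0, 3, 0, 3]

ReLU applied element-wise: max(0,-1)=0, max(0,3)=3, max(0,-3)=0, max(0,3)=3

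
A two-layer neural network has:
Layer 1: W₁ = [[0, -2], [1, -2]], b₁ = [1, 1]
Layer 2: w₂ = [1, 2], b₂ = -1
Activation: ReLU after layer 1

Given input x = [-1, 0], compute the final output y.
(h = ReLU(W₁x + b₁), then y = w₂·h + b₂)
y = 0

Layer 1 pre-activation: z₁ = [1, 0]
After ReLU: h = [1, 0]
Layer 2 output: y = 1×1 + 2×0 + -1 = 0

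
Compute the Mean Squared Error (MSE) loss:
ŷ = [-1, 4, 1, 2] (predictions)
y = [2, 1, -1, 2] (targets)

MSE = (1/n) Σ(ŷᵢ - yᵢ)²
MSE = 5.5

MSE = (1/4)((-1-2)² + (4-1)² + (1--1)² + (2-2)²) = (1/4)(9 + 9 + 4 + 0) = 5.5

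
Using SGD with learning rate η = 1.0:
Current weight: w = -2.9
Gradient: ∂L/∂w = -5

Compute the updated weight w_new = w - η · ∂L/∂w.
w_new = 2.1

w_new = w - η·∂L/∂w = -2.9 - 1.0×(-5) = -2.9 - (-5) = 2.1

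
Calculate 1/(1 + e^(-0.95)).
0.7211

sigmoid(0.95) = 1/(1 + e^(-0.95)) = 1/(1 + 0.3867) = 0.7211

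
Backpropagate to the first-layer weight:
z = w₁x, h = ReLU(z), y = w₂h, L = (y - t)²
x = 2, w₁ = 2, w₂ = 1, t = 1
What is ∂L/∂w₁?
∂L/∂w₁ = 12

Forward pass:
z = w₁x = 2×2 = 4
h = ReLU(4) = 4
y = w₂h = 1×4 = 4

Backward pass:
∂L/∂y = 2(y - t) = 2(4 - 1) = 6
∂y/∂h = w₂ = 1
∂h/∂z = 1 (ReLU derivative)
∂z/∂w₁ = x = 2

∂L/∂w₁ = 6 × 1 × 1 × 2 = 12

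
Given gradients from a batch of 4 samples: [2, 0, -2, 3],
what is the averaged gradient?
Average gradient = 0.75

Average = (1/4)(2 + 0 + -2 + 3) = 3/4 = 0.75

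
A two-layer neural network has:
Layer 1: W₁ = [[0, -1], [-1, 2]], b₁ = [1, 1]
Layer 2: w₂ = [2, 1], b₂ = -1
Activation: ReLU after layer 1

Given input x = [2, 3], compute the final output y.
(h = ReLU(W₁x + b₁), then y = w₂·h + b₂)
y = 4

Layer 1 pre-activation: z₁ = [-2, 5]
After ReLU: h = [0, 5]
Layer 2 output: y = 2×0 + 1×5 + -1 = 4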